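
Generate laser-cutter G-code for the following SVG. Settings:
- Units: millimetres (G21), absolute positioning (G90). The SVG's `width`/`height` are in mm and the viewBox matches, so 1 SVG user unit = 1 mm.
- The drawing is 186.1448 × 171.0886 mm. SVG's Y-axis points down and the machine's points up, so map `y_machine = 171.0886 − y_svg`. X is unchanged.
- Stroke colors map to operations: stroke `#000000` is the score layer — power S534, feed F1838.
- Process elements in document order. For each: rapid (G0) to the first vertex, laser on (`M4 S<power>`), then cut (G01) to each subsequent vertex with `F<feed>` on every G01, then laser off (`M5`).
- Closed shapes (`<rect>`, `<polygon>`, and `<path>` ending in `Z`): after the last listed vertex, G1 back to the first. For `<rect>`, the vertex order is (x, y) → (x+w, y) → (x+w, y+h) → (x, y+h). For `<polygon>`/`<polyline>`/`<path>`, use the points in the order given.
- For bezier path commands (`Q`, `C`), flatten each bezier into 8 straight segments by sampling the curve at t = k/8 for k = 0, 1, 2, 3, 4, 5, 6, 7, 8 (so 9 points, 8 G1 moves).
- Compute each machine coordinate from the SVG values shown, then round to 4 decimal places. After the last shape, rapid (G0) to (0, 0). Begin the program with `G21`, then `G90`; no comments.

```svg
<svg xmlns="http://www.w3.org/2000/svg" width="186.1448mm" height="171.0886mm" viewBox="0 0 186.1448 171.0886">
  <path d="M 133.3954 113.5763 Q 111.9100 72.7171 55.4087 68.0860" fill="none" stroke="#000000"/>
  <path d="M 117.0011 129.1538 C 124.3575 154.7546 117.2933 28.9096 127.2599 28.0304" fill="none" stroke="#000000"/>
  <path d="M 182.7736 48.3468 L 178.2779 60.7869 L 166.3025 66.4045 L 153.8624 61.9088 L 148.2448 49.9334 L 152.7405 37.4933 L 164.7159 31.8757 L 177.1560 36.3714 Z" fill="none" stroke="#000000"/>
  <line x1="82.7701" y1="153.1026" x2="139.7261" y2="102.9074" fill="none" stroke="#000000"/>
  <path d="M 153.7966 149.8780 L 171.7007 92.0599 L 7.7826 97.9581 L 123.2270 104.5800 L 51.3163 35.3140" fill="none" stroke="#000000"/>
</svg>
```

G21
G90
G0 X133.3954 Y57.5123
M4 S534
G01 X127.4769 Y67.1610 F1838
G01 X120.4642 Y75.6776 F1838
G01 X112.3572 Y83.0621 F1838
G01 X103.1560 Y89.3145 F1838
G01 X92.8606 Y94.4347 F1838
G01 X81.4709 Y98.4228 F1838
G01 X68.9869 Y101.2788 F1838
G01 X55.4087 Y103.0026 F1838
M5
G0 X117.0011 Y41.9348
M4 S534
G01 X119.1452 Y38.8937 F1838
G01 X120.3060 Y46.8114 F1838
G01 X120.8519 Y62.4487 F1838
G01 X121.1517 Y82.5665 F1838
G01 X121.5738 Y103.9255 F1838
G01 X122.4868 Y123.2866 F1838
G01 X124.2593 Y137.4106 F1838
G01 X127.2599 Y143.0582 F1838
M5
G0 X182.7736 Y122.7418
M4 S534
G01 X178.2779 Y110.3017 F1838
G01 X166.3025 Y104.6841 F1838
G01 X153.8624 Y109.1798 F1838
G01 X148.2448 Y121.1552 F1838
G01 X152.7405 Y133.5953 F1838
G01 X164.7159 Y139.2129 F1838
G01 X177.1560 Y134.7172 F1838
G01 X182.7736 Y122.7418 F1838
M5
G0 X82.7701 Y17.9860
M4 S534
G01 X139.7261 Y68.1812 F1838
M5
G0 X153.7966 Y21.2106
M4 S534
G01 X171.7007 Y79.0287 F1838
G01 X7.7826 Y73.1305 F1838
G01 X123.2270 Y66.5086 F1838
G01 X51.3163 Y135.7746 F1838
M5
G0 X0.0000 Y0.0000

viewBox `0 0 186.1448 171.0886` with mm width/height → 1 unit = 1 mm. Flip: y_m = 171.0886 − y_svg.

**Shape 1** — `<path>` quadratic bezier, stroke `#000000` → score (S534, F1838). Control points (SVG): P0=(133.3954,113.5763), P1=(111.9100,72.7171), P2=(55.4087,68.0860); sampled at t=k/8. Machine vertices: (133.3954,57.5123) → (127.4769,67.1610) → (120.4642,75.6776) → (112.3572,83.0621) → (103.1560,89.3145) → (92.8606,94.4347) → (81.4709,98.4228) → (68.9869,101.2788) → (55.4087,103.0026). Open path.

**Shape 2** — `<path>` cubic bezier, stroke `#000000` → score (S534, F1838). Control points (SVG): P0=(117.0011,129.1538), P1=(124.3575,154.7546), P2=(117.2933,28.9096), P3=(127.2599,28.0304); sampled at t=k/8. Machine vertices: (117.0011,41.9348) → (119.1452,38.8937) → (120.3060,46.8114) → (120.8519,62.4487) → (121.1517,82.5665) → (121.5738,103.9255) → (122.4868,123.2866) → (124.2593,137.4106) → (127.2599,143.0582). Open path.

**Shape 3** — `<path>` regular polygon, stroke `#000000` → score (S534, F1838). Machine vertices: (182.7736,122.7418) → (178.2779,110.3017) → (166.3025,104.6841) → (153.8624,109.1798) → (148.2448,121.1552) → (152.7405,133.5953) → (164.7159,139.2129) → (177.1560,134.7172) → (182.7736,122.7418). Closed: final G1 returns to the first vertex.

**Shape 4** — `<line>` line segment, stroke `#000000` → score (S534, F1838). Machine vertices: (82.7701,17.9860) → (139.7261,68.1812). Open path.

**Shape 5** — `<path>` open polyline, stroke `#000000` → score (S534, F1838). Machine vertices: (153.7966,21.2106) → (171.7007,79.0287) → (7.7826,73.1305) → (123.2270,66.5086) → (51.3163,135.7746). Open path.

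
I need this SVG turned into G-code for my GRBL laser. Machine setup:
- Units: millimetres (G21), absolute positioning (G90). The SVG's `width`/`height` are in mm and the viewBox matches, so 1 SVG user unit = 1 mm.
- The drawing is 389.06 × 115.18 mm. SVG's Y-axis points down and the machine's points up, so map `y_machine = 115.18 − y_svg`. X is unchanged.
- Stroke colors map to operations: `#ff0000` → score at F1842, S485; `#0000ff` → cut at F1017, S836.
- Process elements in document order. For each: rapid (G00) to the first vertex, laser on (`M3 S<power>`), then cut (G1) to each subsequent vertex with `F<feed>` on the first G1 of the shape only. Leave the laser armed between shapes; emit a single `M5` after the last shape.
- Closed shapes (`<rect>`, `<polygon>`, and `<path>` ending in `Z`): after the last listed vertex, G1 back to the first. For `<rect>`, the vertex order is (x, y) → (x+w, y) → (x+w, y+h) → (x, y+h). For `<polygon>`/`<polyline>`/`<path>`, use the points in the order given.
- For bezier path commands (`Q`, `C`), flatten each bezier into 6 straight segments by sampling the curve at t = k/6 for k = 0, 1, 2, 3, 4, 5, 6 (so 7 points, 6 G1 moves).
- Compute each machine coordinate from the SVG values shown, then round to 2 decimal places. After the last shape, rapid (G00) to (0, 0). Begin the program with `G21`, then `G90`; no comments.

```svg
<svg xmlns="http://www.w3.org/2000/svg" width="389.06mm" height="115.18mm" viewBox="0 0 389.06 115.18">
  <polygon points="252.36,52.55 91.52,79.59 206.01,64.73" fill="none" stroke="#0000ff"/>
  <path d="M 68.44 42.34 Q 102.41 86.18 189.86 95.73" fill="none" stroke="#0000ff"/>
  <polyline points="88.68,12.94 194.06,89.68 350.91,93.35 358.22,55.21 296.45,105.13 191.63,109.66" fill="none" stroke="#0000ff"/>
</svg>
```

G21
G90
G00 X252.36 Y62.63
M3 S836
G1 X91.52 Y35.59 F1017
G1 X206.01 Y50.45
G1 X252.36 Y62.63
G00 X68.44 Y72.84
M3 S836
G1 X81.25 Y59.18 F1017
G1 X97.03 Y47.42
G1 X115.78 Y37.57
G1 X137.50 Y29.63
G1 X162.20 Y23.59
G1 X189.86 Y19.45
G00 X88.68 Y102.24
M3 S836
G1 X194.06 Y25.50 F1017
G1 X350.91 Y21.83
G1 X358.22 Y59.97
G1 X296.45 Y10.05
G1 X191.63 Y5.52
M5
G00 X0.00 Y0.00

1 u = 1 mm; y_m = 115.18 − y.

[1] `<polygon>` closed polygon, #0000ff→cut S836 F1017: (252.36,62.63) → (91.52,35.59) → (206.01,50.45) → (252.36,62.63) (closed)

[2] `<path>` quadratic bezier, #0000ff→cut S836 F1017: (68.44,72.84) → (81.25,59.18) → (97.03,47.42) → (115.78,37.57) → (137.50,29.63) → (162.20,23.59) → (189.86,19.45)

[3] `<polyline>` open polyline, #0000ff→cut S836 F1017: (88.68,102.24) → (194.06,25.50) → (350.91,21.83) → (358.22,59.97) → (296.45,10.05) → (191.63,5.52)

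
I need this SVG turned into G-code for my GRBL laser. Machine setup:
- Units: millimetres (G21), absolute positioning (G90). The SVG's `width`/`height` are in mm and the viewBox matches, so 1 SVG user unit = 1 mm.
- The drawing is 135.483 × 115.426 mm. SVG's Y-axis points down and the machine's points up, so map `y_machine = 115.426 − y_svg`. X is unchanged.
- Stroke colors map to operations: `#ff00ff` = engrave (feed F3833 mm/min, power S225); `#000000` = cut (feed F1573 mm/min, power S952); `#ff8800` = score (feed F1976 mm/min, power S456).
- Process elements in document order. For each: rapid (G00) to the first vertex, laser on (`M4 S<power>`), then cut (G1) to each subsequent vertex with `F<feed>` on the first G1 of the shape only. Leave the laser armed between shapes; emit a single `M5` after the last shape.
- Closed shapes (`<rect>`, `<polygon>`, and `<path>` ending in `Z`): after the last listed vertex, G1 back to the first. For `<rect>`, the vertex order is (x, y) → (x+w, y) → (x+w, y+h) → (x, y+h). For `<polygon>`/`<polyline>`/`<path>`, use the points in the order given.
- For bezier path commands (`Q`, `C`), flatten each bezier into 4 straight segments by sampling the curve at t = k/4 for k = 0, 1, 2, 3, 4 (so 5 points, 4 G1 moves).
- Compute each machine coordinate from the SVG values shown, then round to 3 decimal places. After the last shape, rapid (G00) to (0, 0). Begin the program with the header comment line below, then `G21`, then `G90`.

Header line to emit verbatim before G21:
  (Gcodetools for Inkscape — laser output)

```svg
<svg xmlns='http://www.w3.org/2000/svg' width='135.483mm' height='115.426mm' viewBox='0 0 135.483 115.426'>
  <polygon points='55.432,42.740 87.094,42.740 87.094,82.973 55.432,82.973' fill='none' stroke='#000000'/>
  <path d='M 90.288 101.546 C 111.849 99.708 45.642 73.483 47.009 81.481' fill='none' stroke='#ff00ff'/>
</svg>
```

Since the viewBox matches the mm dimensions, user units are millimetres directly. The only transform is the Y-flip y_m = 115.426 − y_svg.

Shape 1 is a rectangle drawn with `<polygon>`. Its stroke #000000 means cut at S952, F1573. After flipping Y the toolpath is (55.432,72.686) → (87.094,72.686) → (87.094,32.453) → (55.432,32.453) → (55.432,72.686), returning to the start.

Shape 2 is a cubic bezier drawn with `<path>`. Its stroke #ff00ff means engrave at S225, F3833. After flipping Y the toolpath is (90.288,13.880) → (92.429,18.915) → (76.221,27.601) → (56.227,34.442) → (47.009,33.945).

(Gcodetools for Inkscape — laser output)
G21
G90
G00 X55.432 Y72.686
M4 S952
G1 X87.094 Y72.686 F1573
G1 X87.094 Y32.453
G1 X55.432 Y32.453
G1 X55.432 Y72.686
G00 X90.288 Y13.880
M4 S225
G1 X92.429 Y18.915 F3833
G1 X76.221 Y27.601
G1 X56.227 Y34.442
G1 X47.009 Y33.945
M5
G00 X0.000 Y0.000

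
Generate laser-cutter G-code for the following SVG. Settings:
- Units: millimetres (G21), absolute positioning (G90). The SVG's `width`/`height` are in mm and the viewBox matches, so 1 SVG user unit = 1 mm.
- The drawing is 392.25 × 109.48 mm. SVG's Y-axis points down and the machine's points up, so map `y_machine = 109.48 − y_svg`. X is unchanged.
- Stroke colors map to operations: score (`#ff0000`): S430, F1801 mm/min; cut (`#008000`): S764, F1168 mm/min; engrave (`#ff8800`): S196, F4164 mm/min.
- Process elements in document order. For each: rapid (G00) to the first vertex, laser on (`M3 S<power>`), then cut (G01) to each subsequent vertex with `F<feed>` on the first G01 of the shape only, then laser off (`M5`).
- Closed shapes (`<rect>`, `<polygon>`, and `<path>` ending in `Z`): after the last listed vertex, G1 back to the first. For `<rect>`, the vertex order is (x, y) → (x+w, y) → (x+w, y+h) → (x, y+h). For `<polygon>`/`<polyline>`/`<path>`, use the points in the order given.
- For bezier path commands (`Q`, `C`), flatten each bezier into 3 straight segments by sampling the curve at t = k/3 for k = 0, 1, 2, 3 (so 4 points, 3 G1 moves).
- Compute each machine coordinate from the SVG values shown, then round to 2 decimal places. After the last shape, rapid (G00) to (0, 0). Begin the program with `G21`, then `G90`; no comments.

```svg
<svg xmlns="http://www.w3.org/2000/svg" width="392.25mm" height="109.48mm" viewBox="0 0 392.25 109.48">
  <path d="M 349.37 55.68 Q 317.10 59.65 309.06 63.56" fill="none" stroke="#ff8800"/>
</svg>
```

G21
G90
G00 X349.37 Y53.80
M3 S196
G01 X330.55 Y51.16 F4164
G01 X317.11 Y48.53
G01 X309.06 Y45.92
M5
G00 X0.00 Y0.00

Since the viewBox matches the mm dimensions, user units are millimetres directly. The only transform is the Y-flip y_m = 109.48 − y_svg.

Shape 1 is a quadratic bezier drawn with `<path>`. Its stroke #ff8800 means engrave at S196, F4164. After flipping Y the toolpath is (349.37,53.80) → (330.55,51.16) → (317.11,48.53) → (309.06,45.92).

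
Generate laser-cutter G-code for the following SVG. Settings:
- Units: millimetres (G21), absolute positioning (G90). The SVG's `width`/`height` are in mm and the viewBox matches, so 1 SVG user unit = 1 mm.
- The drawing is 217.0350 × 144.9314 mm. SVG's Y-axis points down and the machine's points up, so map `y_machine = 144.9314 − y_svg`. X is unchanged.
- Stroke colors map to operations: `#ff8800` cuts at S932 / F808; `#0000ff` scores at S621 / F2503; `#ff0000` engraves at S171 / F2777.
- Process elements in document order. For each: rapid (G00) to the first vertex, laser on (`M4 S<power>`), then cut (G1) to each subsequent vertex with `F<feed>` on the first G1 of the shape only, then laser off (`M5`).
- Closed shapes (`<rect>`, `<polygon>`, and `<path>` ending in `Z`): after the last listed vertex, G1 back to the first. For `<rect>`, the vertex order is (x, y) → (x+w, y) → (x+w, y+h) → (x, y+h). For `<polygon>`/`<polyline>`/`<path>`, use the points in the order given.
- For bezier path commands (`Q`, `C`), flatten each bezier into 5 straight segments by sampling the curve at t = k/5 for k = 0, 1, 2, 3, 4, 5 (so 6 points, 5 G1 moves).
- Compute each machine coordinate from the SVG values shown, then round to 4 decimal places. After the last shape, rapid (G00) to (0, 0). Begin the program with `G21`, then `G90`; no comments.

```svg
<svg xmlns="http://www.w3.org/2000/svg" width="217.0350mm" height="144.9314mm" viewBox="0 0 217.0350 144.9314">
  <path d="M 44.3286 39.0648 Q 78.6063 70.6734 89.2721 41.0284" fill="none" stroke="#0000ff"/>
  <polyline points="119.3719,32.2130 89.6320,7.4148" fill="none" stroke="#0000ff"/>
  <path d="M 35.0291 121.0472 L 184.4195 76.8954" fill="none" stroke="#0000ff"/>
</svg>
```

viewBox `0 0 217.0350 144.9314` with mm width/height → 1 unit = 1 mm. Flip: y_m = 144.9314 − y_svg.

**Shape 1** — `<path>` quadratic bezier, stroke `#0000ff` → score (S621, F2503). Control points (SVG): P0=(44.3286,39.0648), P1=(78.6063,70.6734), P2=(89.2721,41.0284); sampled at t=k/5. Machine vertices: (44.3286,105.8666) → (57.0952,95.6733) → (67.9729,90.3803) → (76.9616,89.9876) → (84.0613,94.4951) → (89.2721,103.9030). Open path.

**Shape 2** — `<polyline>` line segment, stroke `#0000ff` → score (S621, F2503). Machine vertices: (119.3719,112.7184) → (89.6320,137.5166). Open path.

**Shape 3** — `<path>` line segment, stroke `#0000ff` → score (S621, F2503). Machine vertices: (35.0291,23.8842) → (184.4195,68.0360). Open path.

G21
G90
G00 X44.3286 Y105.8666
M4 S621
G1 X57.0952 Y95.6733 F2503
G1 X67.9729 Y90.3803
G1 X76.9616 Y89.9876
G1 X84.0613 Y94.4951
G1 X89.2721 Y103.9030
M5
G00 X119.3719 Y112.7184
M4 S621
G1 X89.6320 Y137.5166 F2503
M5
G00 X35.0291 Y23.8842
M4 S621
G1 X184.4195 Y68.0360 F2503
M5
G00 X0.0000 Y0.0000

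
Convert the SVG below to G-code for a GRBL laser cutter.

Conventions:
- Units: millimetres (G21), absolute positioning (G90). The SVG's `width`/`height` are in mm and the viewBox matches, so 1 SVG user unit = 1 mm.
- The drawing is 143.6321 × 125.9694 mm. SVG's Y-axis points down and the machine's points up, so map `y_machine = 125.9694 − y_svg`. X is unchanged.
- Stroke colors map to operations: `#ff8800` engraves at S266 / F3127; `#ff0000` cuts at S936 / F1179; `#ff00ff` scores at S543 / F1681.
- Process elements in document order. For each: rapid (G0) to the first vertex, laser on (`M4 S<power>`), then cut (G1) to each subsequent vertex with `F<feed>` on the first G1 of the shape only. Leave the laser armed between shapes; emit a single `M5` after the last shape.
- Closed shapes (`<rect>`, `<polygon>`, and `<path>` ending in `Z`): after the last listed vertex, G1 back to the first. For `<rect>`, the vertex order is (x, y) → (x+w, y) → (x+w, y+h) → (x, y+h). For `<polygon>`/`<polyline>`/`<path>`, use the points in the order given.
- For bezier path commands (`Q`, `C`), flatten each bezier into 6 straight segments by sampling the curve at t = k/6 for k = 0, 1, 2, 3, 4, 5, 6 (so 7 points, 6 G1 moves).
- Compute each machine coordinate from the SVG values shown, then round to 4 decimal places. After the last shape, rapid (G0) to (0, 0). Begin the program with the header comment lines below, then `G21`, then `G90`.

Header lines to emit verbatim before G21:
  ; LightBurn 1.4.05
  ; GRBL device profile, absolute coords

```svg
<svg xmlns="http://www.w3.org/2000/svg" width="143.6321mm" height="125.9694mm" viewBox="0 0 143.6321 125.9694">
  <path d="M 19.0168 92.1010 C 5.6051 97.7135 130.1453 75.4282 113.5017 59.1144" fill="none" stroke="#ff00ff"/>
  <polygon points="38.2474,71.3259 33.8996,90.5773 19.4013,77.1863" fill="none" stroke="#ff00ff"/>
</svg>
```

1 u = 1 mm; y_m = 125.9694 − y.

[1] `<path>` cubic bezier, #ff00ff→score S543 F1681: (19.0168,33.8684) → (22.5146,33.2302) → (41.2507,36.3007) → (67.4712,42.1393) → (93.4224,49.8051) → (111.3505,58.3573) → (113.5017,66.8550)

[2] `<polygon>` regular polygon, #ff00ff→score S543 F1681: (38.2474,54.6435) → (33.8996,35.3921) → (19.4013,48.7831) → (38.2474,54.6435) (closed)

; LightBurn 1.4.05
; GRBL device profile, absolute coords
G21
G90
G0 X19.0168 Y33.8684
M4 S543
G1 X22.5146 Y33.2302 F1681
G1 X41.2507 Y36.3007
G1 X67.4712 Y42.1393
G1 X93.4224 Y49.8051
G1 X111.3505 Y58.3573
G1 X113.5017 Y66.8550
G0 X38.2474 Y54.6435
M4 S543
G1 X33.8996 Y35.3921 F1681
G1 X19.4013 Y48.7831
G1 X38.2474 Y54.6435
M5
G0 X0.0000 Y0.0000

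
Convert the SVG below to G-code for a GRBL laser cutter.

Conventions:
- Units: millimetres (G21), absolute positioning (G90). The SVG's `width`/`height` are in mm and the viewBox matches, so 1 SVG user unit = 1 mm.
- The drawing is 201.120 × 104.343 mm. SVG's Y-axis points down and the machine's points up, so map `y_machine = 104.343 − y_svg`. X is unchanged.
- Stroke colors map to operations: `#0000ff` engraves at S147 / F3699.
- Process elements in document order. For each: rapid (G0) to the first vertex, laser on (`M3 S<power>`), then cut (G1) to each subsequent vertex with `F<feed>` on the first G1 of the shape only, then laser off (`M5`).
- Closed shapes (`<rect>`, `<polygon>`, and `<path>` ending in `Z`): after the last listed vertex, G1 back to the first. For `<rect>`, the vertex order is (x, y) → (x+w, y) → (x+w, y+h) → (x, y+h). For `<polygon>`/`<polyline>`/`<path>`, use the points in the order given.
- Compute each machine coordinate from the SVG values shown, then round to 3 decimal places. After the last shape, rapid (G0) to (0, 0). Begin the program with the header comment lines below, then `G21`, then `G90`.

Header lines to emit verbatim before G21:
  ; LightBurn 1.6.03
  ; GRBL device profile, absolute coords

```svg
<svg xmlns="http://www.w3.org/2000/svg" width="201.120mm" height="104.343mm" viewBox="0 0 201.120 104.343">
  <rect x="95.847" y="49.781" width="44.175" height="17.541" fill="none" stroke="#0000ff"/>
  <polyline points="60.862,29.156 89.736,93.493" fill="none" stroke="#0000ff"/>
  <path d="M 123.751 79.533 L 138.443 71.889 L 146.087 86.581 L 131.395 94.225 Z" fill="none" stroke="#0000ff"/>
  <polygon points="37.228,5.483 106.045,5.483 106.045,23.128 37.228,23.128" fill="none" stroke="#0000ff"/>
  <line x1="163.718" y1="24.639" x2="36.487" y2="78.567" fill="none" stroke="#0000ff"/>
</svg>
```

Since the viewBox matches the mm dimensions, user units are millimetres directly. The only transform is the Y-flip y_m = 104.343 − y_svg.

Shape 1 is a rectangle drawn with `<rect>`. Its stroke #0000ff means engrave at S147, F3699. After flipping Y the toolpath is (95.847,54.562) → (140.022,54.562) → (140.022,37.021) → (95.847,37.021) → (95.847,54.562), returning to the start.

Shape 2 is a line segment drawn with `<polyline>`. Its stroke #0000ff means engrave at S147, F3699. After flipping Y the toolpath is (60.862,75.187) → (89.736,10.850).

Shape 3 is a regular polygon drawn with `<path>`. Its stroke #0000ff means engrave at S147, F3699. After flipping Y the toolpath is (123.751,24.810) → (138.443,32.454) → (146.087,17.762) → (131.395,10.118) → (123.751,24.810), returning to the start.

Shape 4 is a rectangle drawn with `<polygon>`. Its stroke #0000ff means engrave at S147, F3699. After flipping Y the toolpath is (37.228,98.860) → (106.045,98.860) → (106.045,81.215) → (37.228,81.215) → (37.228,98.860), returning to the start.

Shape 5 is a line segment drawn with `<line>`. Its stroke #0000ff means engrave at S147, F3699. After flipping Y the toolpath is (163.718,79.704) → (36.487,25.776).

; LightBurn 1.6.03
; GRBL device profile, absolute coords
G21
G90
G0 X95.847 Y54.562
M3 S147
G1 X140.022 Y54.562 F3699
G1 X140.022 Y37.021
G1 X95.847 Y37.021
G1 X95.847 Y54.562
M5
G0 X60.862 Y75.187
M3 S147
G1 X89.736 Y10.850 F3699
M5
G0 X123.751 Y24.810
M3 S147
G1 X138.443 Y32.454 F3699
G1 X146.087 Y17.762
G1 X131.395 Y10.118
G1 X123.751 Y24.810
M5
G0 X37.228 Y98.860
M3 S147
G1 X106.045 Y98.860 F3699
G1 X106.045 Y81.215
G1 X37.228 Y81.215
G1 X37.228 Y98.860
M5
G0 X163.718 Y79.704
M3 S147
G1 X36.487 Y25.776 F3699
M5
G0 X0.000 Y0.000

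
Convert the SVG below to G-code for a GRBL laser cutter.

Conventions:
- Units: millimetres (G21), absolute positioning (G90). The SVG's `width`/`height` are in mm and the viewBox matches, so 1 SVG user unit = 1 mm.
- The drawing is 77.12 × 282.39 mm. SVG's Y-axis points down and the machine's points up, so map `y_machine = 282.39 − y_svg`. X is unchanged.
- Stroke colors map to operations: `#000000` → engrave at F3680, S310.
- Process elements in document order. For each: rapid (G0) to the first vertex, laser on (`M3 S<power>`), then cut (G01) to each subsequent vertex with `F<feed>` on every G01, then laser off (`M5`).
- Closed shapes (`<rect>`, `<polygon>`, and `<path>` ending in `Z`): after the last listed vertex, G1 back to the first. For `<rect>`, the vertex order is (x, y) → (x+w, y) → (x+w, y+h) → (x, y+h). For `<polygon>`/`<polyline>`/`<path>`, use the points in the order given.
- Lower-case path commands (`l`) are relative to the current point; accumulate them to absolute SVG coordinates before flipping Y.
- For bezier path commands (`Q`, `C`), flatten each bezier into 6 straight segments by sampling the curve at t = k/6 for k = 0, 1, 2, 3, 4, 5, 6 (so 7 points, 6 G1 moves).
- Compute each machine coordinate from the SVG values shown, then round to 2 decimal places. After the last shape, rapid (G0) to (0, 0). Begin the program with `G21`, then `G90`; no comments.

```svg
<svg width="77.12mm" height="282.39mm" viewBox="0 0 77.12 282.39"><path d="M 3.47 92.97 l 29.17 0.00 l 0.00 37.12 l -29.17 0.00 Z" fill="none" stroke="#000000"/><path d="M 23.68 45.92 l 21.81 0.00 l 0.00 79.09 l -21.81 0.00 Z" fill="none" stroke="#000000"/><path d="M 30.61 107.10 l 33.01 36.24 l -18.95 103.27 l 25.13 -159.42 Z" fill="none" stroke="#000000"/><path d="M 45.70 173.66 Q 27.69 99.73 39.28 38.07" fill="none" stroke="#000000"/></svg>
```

viewBox `0 0 77.12 282.39` with mm width/height → 1 unit = 1 mm. Flip: y_m = 282.39 − y_svg.

**Shape 1** — `<path>` rectangle, stroke `#000000` → engrave (S310, F3680). Machine vertices: (3.47,189.42) → (32.64,189.42) → (32.64,152.30) → (3.47,152.30) → (3.47,189.42). Closed: final G1 returns to the first vertex.

**Shape 2** — `<path>` rectangle, stroke `#000000` → engrave (S310, F3680). Machine vertices: (23.68,236.47) → (45.49,236.47) → (45.49,157.38) → (23.68,157.38) → (23.68,236.47). Closed: final G1 returns to the first vertex.

**Shape 3** — `<path>` closed polygon, stroke `#000000` → engrave (S310, F3680). Machine vertices: (30.61,175.29) → (63.62,139.05) → (44.67,35.78) → (69.80,195.20) → (30.61,175.29). Closed: final G1 returns to the first vertex.

**Shape 4** — `<path>` quadratic bezier, stroke `#000000` → engrave (S310, F3680). Control points (SVG): P0=(45.70,173.66), P1=(27.69,99.73), P2=(39.28,38.07); sampled at t=k/6. Machine vertices: (45.70,108.73) → (40.52,133.03) → (36.98,156.65) → (35.09,179.59) → (34.84,201.85) → (36.24,223.43) → (39.28,244.32). Open path.

G21
G90
G0 X3.47 Y189.42
M3 S310
G01 X32.64 Y189.42 F3680
G01 X32.64 Y152.30 F3680
G01 X3.47 Y152.30 F3680
G01 X3.47 Y189.42 F3680
M5
G0 X23.68 Y236.47
M3 S310
G01 X45.49 Y236.47 F3680
G01 X45.49 Y157.38 F3680
G01 X23.68 Y157.38 F3680
G01 X23.68 Y236.47 F3680
M5
G0 X30.61 Y175.29
M3 S310
G01 X63.62 Y139.05 F3680
G01 X44.67 Y35.78 F3680
G01 X69.80 Y195.20 F3680
G01 X30.61 Y175.29 F3680
M5
G0 X45.70 Y108.73
M3 S310
G01 X40.52 Y133.03 F3680
G01 X36.98 Y156.65 F3680
G01 X35.09 Y179.59 F3680
G01 X34.84 Y201.85 F3680
G01 X36.24 Y223.43 F3680
G01 X39.28 Y244.32 F3680
M5
G0 X0.00 Y0.00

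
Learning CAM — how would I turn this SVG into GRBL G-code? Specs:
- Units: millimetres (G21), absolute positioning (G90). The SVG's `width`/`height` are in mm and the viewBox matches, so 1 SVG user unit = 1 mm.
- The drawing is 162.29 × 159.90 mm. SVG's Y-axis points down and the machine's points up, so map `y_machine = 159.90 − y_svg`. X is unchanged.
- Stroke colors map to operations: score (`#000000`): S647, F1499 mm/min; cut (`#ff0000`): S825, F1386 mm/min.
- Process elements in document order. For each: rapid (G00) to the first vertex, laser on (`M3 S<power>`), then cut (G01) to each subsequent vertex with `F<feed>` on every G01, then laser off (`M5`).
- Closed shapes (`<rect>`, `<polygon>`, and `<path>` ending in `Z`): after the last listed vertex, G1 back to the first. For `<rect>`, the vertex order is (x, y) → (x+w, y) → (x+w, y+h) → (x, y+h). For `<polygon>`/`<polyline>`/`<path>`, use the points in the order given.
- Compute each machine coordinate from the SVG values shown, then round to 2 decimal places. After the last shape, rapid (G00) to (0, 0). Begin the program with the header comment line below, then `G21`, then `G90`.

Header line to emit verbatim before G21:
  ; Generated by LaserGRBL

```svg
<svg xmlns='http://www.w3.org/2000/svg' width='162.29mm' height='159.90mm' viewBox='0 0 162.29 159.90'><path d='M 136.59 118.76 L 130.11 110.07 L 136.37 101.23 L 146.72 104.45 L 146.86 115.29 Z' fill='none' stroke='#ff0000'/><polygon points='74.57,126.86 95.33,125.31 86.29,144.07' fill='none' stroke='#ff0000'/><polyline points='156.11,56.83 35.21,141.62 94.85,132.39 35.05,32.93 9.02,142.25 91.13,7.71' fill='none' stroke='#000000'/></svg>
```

; Generated by LaserGRBL
G21
G90
G00 X136.59 Y41.14
M3 S825
G01 X130.11 Y49.83 F1386
G01 X136.37 Y58.67 F1386
G01 X146.72 Y55.45 F1386
G01 X146.86 Y44.61 F1386
G01 X136.59 Y41.14 F1386
M5
G00 X74.57 Y33.04
M3 S825
G01 X95.33 Y34.59 F1386
G01 X86.29 Y15.83 F1386
G01 X74.57 Y33.04 F1386
M5
G00 X156.11 Y103.07
M3 S647
G01 X35.21 Y18.28 F1499
G01 X94.85 Y27.51 F1499
G01 X35.05 Y126.97 F1499
G01 X9.02 Y17.65 F1499
G01 X91.13 Y152.19 F1499
M5
G00 X0.00 Y0.00

1 u = 1 mm; y_m = 159.90 − y.

[1] `<path>` regular polygon, #ff0000→cut S825 F1386: (136.59,41.14) → (130.11,49.83) → (136.37,58.67) → (146.72,55.45) → (146.86,44.61) → (136.59,41.14) (closed)

[2] `<polygon>` regular polygon, #ff0000→cut S825 F1386: (74.57,33.04) → (95.33,34.59) → (86.29,15.83) → (74.57,33.04) (closed)

[3] `<polyline>` open polyline, #000000→score S647 F1499: (156.11,103.07) → (35.21,18.28) → (94.85,27.51) → (35.05,126.97) → (9.02,17.65) → (91.13,152.19)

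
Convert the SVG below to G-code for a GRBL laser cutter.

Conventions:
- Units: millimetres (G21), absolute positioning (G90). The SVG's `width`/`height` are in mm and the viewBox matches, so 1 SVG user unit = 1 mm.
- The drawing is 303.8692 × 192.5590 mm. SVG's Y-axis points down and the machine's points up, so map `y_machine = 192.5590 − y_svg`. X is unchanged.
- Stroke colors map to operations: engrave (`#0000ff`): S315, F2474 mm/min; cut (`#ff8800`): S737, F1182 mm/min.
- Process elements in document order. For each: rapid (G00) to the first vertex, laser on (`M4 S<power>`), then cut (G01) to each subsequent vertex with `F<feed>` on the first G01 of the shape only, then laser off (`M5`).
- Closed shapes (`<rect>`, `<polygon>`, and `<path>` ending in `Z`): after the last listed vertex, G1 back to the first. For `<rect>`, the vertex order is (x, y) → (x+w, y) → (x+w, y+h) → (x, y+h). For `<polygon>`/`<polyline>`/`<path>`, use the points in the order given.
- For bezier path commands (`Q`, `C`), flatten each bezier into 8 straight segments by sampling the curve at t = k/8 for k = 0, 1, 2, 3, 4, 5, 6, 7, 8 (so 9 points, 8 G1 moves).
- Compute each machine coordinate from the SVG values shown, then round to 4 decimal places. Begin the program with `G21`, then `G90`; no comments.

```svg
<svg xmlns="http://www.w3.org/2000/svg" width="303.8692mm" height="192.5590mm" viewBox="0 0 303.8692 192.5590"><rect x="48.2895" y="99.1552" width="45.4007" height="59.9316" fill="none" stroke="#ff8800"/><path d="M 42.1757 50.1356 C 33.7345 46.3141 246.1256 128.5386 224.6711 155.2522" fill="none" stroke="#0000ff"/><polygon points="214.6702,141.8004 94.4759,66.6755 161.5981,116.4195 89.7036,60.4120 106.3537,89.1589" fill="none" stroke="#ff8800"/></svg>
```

G21
G90
G00 X48.2895 Y93.4038
M4 S737
G01 X93.6902 Y93.4038 F1182
G01 X93.6902 Y33.4722
G01 X48.2895 Y33.4722
G01 X48.2895 Y93.4038
M5
G00 X42.1757 Y142.4234
M4 S315
G01 X48.4737 Y140.0995 F2474
G01 X70.1465 Y131.3677
G01 X101.8658 Y117.8868
G01 X138.3034 Y101.3158
G01 X174.1310 Y83.3133
G01 X204.0203 Y65.5385
G01 X222.6431 Y49.6500
G01 X224.6711 Y37.3068
M5
G00 X214.6702 Y50.7586
M4 S737
G01 X94.4759 Y125.8835 F1182
G01 X161.5981 Y76.1395
G01 X89.7036 Y132.1470
G01 X106.3537 Y103.4001
G01 X214.6702 Y50.7586
M5

Since the viewBox matches the mm dimensions, user units are millimetres directly. The only transform is the Y-flip y_m = 192.5590 − y_svg.

Shape 1 is a rectangle drawn with `<rect>`. Its stroke #ff8800 means cut at S737, F1182. After flipping Y the toolpath is (48.2895,93.4038) → (93.6902,93.4038) → (93.6902,33.4722) → (48.2895,33.4722) → (48.2895,93.4038), returning to the start.

Shape 2 is a cubic bezier drawn with `<path>`. Its stroke #0000ff means engrave at S315, F2474. After flipping Y the toolpath is (42.1757,142.4234) → (48.4737,140.0995) → (70.1465,131.3677) → (101.8658,117.8868) → (138.3034,101.3158) → (174.1310,83.3133) → (204.0203,65.5385) → (222.6431,49.6500) → (224.6711,37.3068).

Shape 3 is a closed polygon drawn with `<polygon>`. Its stroke #ff8800 means cut at S737, F1182. After flipping Y the toolpath is (214.6702,50.7586) → (94.4759,125.8835) → (161.5981,76.1395) → (89.7036,132.1470) → (106.3537,103.4001) → (214.6702,50.7586), returning to the start.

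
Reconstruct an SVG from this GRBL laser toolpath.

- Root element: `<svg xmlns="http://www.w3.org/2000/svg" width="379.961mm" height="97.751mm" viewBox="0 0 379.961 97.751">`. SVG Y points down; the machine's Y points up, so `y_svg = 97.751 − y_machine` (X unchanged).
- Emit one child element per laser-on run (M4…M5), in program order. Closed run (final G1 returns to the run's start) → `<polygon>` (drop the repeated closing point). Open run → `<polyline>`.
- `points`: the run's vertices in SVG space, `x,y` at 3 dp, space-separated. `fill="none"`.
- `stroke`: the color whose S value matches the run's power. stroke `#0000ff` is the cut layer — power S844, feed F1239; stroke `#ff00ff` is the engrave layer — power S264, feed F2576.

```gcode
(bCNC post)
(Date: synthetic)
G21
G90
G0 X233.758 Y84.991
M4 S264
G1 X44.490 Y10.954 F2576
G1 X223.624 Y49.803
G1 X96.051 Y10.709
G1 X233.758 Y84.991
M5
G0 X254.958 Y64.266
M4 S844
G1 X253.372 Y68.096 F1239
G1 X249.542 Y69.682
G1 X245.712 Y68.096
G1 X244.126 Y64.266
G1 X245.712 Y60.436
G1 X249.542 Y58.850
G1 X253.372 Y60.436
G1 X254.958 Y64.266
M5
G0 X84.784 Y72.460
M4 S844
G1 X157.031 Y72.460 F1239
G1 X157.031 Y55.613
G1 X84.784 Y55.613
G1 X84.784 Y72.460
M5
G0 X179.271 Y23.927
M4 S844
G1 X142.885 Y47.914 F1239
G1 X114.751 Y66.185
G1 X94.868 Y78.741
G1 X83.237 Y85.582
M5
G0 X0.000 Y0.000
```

Each laser-on run becomes one SVG element. Flip Y back into SVG space with y_svg = 97.751 − y_machine.

Run 1: the run's S264 means `#ff00ff` (engrave). The run returns to its start, so emit a `<polygon>` with points (Y-flipped): 233.758,12.760 44.490,86.797 223.624,47.948 96.051,87.042.

Run 2: the run's S844 means `#0000ff` (cut). The run returns to its start, so emit a `<polygon>` with points (Y-flipped): 254.958,33.485 253.372,29.655 249.542,28.069 245.712,29.655 244.126,33.485 245.712,37.315 249.542,38.901 253.372,37.315.

Run 3: the run's S844 means `#0000ff` (cut). The run returns to its start, so emit a `<polygon>` with points (Y-flipped): 84.784,25.291 157.031,25.291 157.031,42.138 84.784,42.138.

Run 4: power S844 maps to stroke `#0000ff` (cut). The run is open, so emit a `<polyline>` with points (Y-flipped): 179.271,73.824 142.885,49.837 114.751,31.566 94.868,19.010 83.237,12.169.

<svg xmlns="http://www.w3.org/2000/svg" width="379.961mm" height="97.751mm" viewBox="0 0 379.961 97.751">
  <polygon points="233.758,12.760 44.490,86.797 223.624,47.948 96.051,87.042" fill="none" stroke="#ff00ff"/>
  <polygon points="254.958,33.485 253.372,29.655 249.542,28.069 245.712,29.655 244.126,33.485 245.712,37.315 249.542,38.901 253.372,37.315" fill="none" stroke="#0000ff"/>
  <polygon points="84.784,25.291 157.031,25.291 157.031,42.138 84.784,42.138" fill="none" stroke="#0000ff"/>
  <polyline points="179.271,73.824 142.885,49.837 114.751,31.566 94.868,19.010 83.237,12.169" fill="none" stroke="#0000ff"/>
</svg>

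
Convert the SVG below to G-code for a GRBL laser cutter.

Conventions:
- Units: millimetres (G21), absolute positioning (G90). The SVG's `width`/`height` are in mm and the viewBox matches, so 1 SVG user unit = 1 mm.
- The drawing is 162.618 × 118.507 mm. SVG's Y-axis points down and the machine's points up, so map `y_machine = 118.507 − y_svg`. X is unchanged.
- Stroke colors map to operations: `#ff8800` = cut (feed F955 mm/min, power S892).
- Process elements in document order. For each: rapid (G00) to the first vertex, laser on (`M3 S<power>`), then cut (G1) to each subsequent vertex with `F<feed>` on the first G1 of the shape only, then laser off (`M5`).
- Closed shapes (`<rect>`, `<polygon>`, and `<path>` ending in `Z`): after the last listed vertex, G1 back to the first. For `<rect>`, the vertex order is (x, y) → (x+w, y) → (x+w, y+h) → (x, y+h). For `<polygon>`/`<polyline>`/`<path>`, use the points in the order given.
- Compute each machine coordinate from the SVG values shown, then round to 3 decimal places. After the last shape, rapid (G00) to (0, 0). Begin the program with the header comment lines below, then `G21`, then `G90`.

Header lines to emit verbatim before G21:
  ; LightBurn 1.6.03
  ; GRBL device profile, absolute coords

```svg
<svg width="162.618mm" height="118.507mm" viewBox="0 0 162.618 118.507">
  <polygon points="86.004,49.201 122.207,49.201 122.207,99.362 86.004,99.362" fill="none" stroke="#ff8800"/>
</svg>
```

1 u = 1 mm; y_m = 118.507 − y.

[1] `<polygon>` rectangle, #ff8800→cut S892 F955: (86.004,69.306) → (122.207,69.306) → (122.207,19.145) → (86.004,19.145) → (86.004,69.306) (closed)

; LightBurn 1.6.03
; GRBL device profile, absolute coords
G21
G90
G00 X86.004 Y69.306
M3 S892
G1 X122.207 Y69.306 F955
G1 X122.207 Y19.145
G1 X86.004 Y19.145
G1 X86.004 Y69.306
M5
G00 X0.000 Y0.000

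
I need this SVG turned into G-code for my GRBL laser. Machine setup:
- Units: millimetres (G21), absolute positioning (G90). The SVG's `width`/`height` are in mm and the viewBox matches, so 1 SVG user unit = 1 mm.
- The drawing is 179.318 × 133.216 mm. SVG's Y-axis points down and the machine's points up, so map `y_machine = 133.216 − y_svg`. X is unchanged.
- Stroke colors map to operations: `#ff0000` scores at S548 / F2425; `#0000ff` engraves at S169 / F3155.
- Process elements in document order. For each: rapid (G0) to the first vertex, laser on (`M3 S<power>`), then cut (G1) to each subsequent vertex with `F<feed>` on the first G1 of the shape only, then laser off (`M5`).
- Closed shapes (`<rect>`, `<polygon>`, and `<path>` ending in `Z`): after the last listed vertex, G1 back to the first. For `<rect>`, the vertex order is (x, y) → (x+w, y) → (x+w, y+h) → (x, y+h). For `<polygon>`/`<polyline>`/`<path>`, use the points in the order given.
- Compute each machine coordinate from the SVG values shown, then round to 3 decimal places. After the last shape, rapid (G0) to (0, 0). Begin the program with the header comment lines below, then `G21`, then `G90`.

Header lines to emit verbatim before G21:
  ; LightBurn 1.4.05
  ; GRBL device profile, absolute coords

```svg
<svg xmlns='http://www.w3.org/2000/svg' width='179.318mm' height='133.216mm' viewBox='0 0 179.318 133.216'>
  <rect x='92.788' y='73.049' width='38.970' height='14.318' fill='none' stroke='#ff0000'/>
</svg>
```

; LightBurn 1.4.05
; GRBL device profile, absolute coords
G21
G90
G0 X92.788 Y60.167
M3 S548
G1 X131.758 Y60.167 F2425
G1 X131.758 Y45.849
G1 X92.788 Y45.849
G1 X92.788 Y60.167
M5
G0 X0.000 Y0.000

Since the viewBox matches the mm dimensions, user units are millimetres directly. The only transform is the Y-flip y_m = 133.216 − y_svg.

Shape 1 is a rectangle drawn with `<rect>`. Its stroke #ff0000 means score at S548, F2425. After flipping Y the toolpath is (92.788,60.167) → (131.758,60.167) → (131.758,45.849) → (92.788,45.849) → (92.788,60.167), returning to the start.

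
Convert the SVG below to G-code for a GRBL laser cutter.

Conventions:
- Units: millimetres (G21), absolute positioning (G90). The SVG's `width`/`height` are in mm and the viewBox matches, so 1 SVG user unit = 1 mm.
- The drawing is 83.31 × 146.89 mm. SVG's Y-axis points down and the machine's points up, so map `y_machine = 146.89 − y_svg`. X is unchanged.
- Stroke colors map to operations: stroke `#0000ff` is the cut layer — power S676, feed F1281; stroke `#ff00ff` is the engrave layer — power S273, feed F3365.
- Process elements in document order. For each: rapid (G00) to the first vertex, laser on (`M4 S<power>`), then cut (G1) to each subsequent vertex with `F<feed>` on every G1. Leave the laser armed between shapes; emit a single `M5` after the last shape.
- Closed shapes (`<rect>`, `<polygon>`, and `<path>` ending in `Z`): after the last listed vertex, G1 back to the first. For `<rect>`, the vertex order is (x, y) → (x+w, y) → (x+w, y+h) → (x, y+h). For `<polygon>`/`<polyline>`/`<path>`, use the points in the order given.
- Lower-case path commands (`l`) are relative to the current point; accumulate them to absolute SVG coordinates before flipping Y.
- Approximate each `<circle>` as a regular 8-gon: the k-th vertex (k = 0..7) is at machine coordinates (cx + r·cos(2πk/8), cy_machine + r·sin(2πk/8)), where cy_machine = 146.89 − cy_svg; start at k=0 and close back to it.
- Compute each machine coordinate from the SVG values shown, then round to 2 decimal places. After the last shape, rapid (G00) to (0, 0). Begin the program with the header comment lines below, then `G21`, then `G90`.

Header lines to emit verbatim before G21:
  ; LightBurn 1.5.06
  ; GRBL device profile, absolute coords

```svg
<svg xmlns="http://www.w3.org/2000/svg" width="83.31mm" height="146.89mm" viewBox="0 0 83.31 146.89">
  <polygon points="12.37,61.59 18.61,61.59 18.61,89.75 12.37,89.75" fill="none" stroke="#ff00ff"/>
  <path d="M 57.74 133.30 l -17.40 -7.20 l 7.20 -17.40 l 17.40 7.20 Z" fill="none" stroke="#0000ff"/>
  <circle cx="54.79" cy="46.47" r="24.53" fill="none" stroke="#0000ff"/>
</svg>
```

Since the viewBox matches the mm dimensions, user units are millimetres directly. The only transform is the Y-flip y_m = 146.89 − y_svg.

Shape 1 is a rectangle drawn with `<polygon>`. Its stroke #ff00ff means engrave at S273, F3365. After flipping Y the toolpath is (12.37,85.30) → (18.61,85.30) → (18.61,57.14) → (12.37,57.14) → (12.37,85.30), returning to the start.

Shape 2 is a regular polygon drawn with `<path>`. Its stroke #0000ff means cut at S676, F1281. After flipping Y the toolpath is (57.74,13.59) → (40.34,20.79) → (47.54,38.19) → (64.94,30.99) → (57.74,13.59), returning to the start.

Shape 3 is a circle drawn with `<circle>`. Its stroke #0000ff means cut at S676, F1281. After flipping Y the toolpath is (79.32,100.42) → (72.14,117.77) → (54.79,124.95) → (37.44,117.77) → (30.26,100.42) → (37.44,83.07) → (54.79,75.89) → (72.14,83.07) → (79.32,100.42), returning to the start.

; LightBurn 1.5.06
; GRBL device profile, absolute coords
G21
G90
G00 X12.37 Y85.30
M4 S273
G1 X18.61 Y85.30 F3365
G1 X18.61 Y57.14 F3365
G1 X12.37 Y57.14 F3365
G1 X12.37 Y85.30 F3365
G00 X57.74 Y13.59
M4 S676
G1 X40.34 Y20.79 F1281
G1 X47.54 Y38.19 F1281
G1 X64.94 Y30.99 F1281
G1 X57.74 Y13.59 F1281
G00 X79.32 Y100.42
M4 S676
G1 X72.14 Y117.77 F1281
G1 X54.79 Y124.95 F1281
G1 X37.44 Y117.77 F1281
G1 X30.26 Y100.42 F1281
G1 X37.44 Y83.07 F1281
G1 X54.79 Y75.89 F1281
G1 X72.14 Y83.07 F1281
G1 X79.32 Y100.42 F1281
M5
G00 X0.00 Y0.00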